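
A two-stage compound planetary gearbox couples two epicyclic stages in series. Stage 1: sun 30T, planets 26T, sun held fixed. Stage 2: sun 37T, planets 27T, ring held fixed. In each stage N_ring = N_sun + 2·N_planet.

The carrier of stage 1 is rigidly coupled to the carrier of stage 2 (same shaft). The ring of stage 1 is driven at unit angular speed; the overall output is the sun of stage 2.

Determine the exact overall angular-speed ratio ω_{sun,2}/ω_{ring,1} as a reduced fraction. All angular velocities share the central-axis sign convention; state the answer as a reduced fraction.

Stage 1: N_ring = 30 + 2·26 = 82
Stage 1: 30(ω_s−ω_c) = −82(ω_r−ω_c),  ω_s=0, ω_r=1
Stage 1: 30(0−ω_c) = −82(1−ω_c)  ⇒  112ω_c = 82  ⇒  ω_c = 41/56
  ⇒ ω_c¹/ω_r¹ = 41/56
Stage 2: N_ring = 37 + 2·27 = 91
Stage 2: 37(ω_s−ω_c) = −91(ω_r−ω_c),  ω_r=0, ω_c=1
Stage 2: ω_s = 1 − (91/37)(0−1) = 128/37
  ⇒ ω_s²/ω_c² = 128/37
Coupling ω_c² = ω_c¹ ⇒ overall = 41/56 × 128/37 = 656/259

656/259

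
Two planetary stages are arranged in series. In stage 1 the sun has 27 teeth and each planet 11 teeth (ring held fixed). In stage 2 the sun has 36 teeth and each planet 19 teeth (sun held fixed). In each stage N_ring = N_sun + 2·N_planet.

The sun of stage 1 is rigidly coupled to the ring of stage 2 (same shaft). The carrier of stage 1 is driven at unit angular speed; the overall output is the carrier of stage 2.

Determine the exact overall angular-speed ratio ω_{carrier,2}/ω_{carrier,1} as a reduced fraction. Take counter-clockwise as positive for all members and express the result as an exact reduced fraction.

Stage 1: N_ring = 27 + 2·11 = 49
Stage 1: 27(ω_s−ω_c) = −49(ω_r−ω_c),  ω_r=0, ω_c=1
Stage 1: ω_s = 1 − (49/27)(0−1) = 76/27
  ⇒ ω_s¹/ω_c¹ = 76/27
Stage 2: N_ring = 36 + 2·19 = 74
Stage 2: 36(ω_s−ω_c) = −74(ω_r−ω_c),  ω_s=0, ω_r=1
Stage 2: 36(0−ω_c) = −74(1−ω_c)  ⇒  110ω_c = 74  ⇒  ω_c = 37/55
  ⇒ ω_c²/ω_r² = 37/55
Coupling ω_r² = ω_s¹ ⇒ overall = 76/27 × 37/55 = 2812/1485

2812/1485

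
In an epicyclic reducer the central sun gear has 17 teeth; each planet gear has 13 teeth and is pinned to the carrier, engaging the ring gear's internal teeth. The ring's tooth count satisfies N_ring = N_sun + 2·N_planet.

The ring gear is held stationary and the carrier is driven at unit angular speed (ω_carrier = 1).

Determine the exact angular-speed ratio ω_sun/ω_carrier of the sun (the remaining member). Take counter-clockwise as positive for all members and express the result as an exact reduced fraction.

N_ring = 17 + 2·13 = 43
17(ω_s−ω_c) = −43(ω_r−ω_c),  ω_r=0, ω_c=1
ω_s = 1 − (43/17)(0−1) = 60/17
ω_s/ω_c = 60/17

60/17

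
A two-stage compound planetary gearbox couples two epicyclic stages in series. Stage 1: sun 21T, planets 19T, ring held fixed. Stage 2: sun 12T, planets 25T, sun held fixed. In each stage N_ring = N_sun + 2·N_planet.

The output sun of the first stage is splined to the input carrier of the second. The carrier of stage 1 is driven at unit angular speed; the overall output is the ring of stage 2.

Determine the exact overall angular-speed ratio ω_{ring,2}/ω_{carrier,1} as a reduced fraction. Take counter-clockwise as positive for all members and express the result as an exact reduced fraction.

2960/651

Stage 1: N_ring = 21 + 2·19 = 59
Stage 1: 21(ω_s−ω_c) = −59(ω_r−ω_c),  ω_r=0, ω_c=1
Stage 1: ω_s = 1 − (59/21)(0−1) = 80/21
  ⇒ ω_s¹/ω_c¹ = 80/21
Stage 2: N_ring = 12 + 2·25 = 62
Stage 2: 12(ω_s−ω_c) = −62(ω_r−ω_c),  ω_s=0, ω_c=1
Stage 2: ω_r = 1 − (12/62)(0−1) = 37/31
  ⇒ ω_r²/ω_c² = 37/31
Coupling ω_c² = ω_s¹ ⇒ overall = 80/21 × 37/31 = 2960/651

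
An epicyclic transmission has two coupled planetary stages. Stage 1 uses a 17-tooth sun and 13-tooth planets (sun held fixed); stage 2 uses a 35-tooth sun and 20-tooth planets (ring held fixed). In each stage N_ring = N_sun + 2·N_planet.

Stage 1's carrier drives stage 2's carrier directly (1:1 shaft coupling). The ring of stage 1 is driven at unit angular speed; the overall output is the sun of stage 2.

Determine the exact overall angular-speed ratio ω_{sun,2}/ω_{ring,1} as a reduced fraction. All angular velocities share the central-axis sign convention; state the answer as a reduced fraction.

Stage 1: N_ring = 17 + 2·13 = 43
Stage 1: 17(ω_s−ω_c) = −43(ω_r−ω_c),  ω_s=0, ω_r=1
Stage 1: 17(0−ω_c) = −43(1−ω_c)  ⇒  60ω_c = 43  ⇒  ω_c = 43/60
  ⇒ ω_c¹/ω_r¹ = 43/60
Stage 2: N_ring = 35 + 2·20 = 75
Stage 2: 35(ω_s−ω_c) = −75(ω_r−ω_c),  ω_r=0, ω_c=1
Stage 2: ω_s = 1 − (75/35)(0−1) = 22/7
  ⇒ ω_s²/ω_c² = 22/7
Coupling ω_c² = ω_c¹ ⇒ overall = 43/60 × 22/7 = 473/210

473/210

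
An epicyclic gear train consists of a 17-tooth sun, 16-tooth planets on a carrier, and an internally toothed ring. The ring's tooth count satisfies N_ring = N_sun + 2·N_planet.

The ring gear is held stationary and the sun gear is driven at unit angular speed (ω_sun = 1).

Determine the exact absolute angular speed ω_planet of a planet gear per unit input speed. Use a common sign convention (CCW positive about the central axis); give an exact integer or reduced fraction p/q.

-17/32

N_ring = 17 + 2·16 = 49
17(ω_s−ω_c) = −49(ω_r−ω_c),  ω_r=0, ω_s=1
17(1−ω_c) = −49(0−ω_c)  ⇒  66ω_c = 17  ⇒  ω_c = 17/66
sun–planet: 17·(1−17/66) = −16·(ω_p−ω_c)  ⇒  ω_p−ω_c = −(17/16)·(49/66) = -833/1056
ω_p = 17/66 − 833/1056 = -17/32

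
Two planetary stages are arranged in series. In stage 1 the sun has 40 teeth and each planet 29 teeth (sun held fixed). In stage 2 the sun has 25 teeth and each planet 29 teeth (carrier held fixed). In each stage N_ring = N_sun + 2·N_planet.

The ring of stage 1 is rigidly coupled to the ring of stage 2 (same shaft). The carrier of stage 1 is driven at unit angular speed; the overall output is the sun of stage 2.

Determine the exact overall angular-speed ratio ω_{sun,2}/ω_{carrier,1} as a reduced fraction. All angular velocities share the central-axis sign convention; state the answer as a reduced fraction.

-5727/1225

Stage 1: N_ring = 40 + 2·29 = 98
Stage 1: 40(ω_s−ω_c) = −98(ω_r−ω_c),  ω_s=0, ω_c=1
Stage 1: ω_r = 1 − (40/98)(0−1) = 69/49
  ⇒ ω_r¹/ω_c¹ = 69/49
Stage 2: N_ring = 25 + 2·29 = 83
Stage 2: 25(ω_s−ω_c) = −83(ω_r−ω_c),  ω_c=0, ω_r=1
Stage 2: ω_s = 0 − (83/25)(1−0) = -83/25
  ⇒ ω_s²/ω_r² = -83/25
Coupling ω_r² = ω_r¹ ⇒ overall = 69/49 × -83/25 = -5727/1225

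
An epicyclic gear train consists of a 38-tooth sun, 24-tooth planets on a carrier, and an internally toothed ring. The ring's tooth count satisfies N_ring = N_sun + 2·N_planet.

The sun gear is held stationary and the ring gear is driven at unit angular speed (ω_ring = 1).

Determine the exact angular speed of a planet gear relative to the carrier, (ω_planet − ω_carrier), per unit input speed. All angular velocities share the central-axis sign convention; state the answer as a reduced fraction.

N_ring = 38 + 2·24 = 86
38(ω_s−ω_c) = −86(ω_r−ω_c),  ω_s=0, ω_r=1
38(0−ω_c) = −86(1−ω_c)  ⇒  124ω_c = 86  ⇒  ω_c = 43/62
sun–planet: 38·(0−43/62) = −24·(ω_p−ω_c)  ⇒  ω_p−ω_c = −(38/24)·(-43/62) = 817/744

817/744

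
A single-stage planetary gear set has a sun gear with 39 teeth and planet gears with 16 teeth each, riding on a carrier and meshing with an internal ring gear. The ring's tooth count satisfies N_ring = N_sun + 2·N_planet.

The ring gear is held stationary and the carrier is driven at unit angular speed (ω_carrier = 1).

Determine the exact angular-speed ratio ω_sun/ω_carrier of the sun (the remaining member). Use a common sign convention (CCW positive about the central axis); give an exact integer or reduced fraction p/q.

N_ring = 39 + 2·16 = 71
39(ω_s−ω_c) = −71(ω_r−ω_c),  ω_r=0, ω_c=1
ω_s = 1 − (71/39)(0−1) = 110/39
ω_s/ω_c = 110/39

110/39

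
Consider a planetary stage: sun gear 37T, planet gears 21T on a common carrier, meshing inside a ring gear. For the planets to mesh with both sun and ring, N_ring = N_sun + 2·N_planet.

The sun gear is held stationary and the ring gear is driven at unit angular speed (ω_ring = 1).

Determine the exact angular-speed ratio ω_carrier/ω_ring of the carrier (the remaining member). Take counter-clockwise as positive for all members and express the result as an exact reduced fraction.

79/116

N_ring = 37 + 2·21 = 79
37(ω_s−ω_c) = −79(ω_r−ω_c),  ω_s=0, ω_r=1
37(0−ω_c) = −79(1−ω_c)  ⇒  116ω_c = 79  ⇒  ω_c = 79/116
ω_c/ω_r = 79/116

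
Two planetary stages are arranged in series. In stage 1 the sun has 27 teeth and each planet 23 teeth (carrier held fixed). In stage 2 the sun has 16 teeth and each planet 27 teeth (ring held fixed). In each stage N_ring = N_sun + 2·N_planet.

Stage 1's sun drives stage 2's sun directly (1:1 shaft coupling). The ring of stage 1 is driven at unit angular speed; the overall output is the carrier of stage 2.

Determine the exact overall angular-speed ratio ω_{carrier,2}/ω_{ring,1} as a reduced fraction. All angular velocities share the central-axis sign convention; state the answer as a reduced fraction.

-584/1161

Stage 1: N_ring = 27 + 2·23 = 73
Stage 1: 27(ω_s−ω_c) = −73(ω_r−ω_c),  ω_c=0, ω_r=1
Stage 1: ω_s = 0 − (73/27)(1−0) = -73/27
  ⇒ ω_s¹/ω_r¹ = -73/27
Stage 2: N_ring = 16 + 2·27 = 70
Stage 2: 16(ω_s−ω_c) = −70(ω_r−ω_c),  ω_r=0, ω_s=1
Stage 2: 16(1−ω_c) = −70(0−ω_c)  ⇒  86ω_c = 16  ⇒  ω_c = 8/43
  ⇒ ω_c²/ω_s² = 8/43
Coupling ω_s² = ω_s¹ ⇒ overall = -73/27 × 8/43 = -584/1161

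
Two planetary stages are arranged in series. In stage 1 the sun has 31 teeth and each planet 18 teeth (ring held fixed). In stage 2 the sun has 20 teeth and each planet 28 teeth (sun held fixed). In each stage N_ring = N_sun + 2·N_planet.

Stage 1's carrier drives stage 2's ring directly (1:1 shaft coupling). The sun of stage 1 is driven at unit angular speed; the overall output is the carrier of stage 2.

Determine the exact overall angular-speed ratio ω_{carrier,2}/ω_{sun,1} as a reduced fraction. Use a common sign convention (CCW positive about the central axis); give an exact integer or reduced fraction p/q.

Stage 1: N_ring = 31 + 2·18 = 67
Stage 1: 31(ω_s−ω_c) = −67(ω_r−ω_c),  ω_r=0, ω_s=1
Stage 1: 31(1−ω_c) = −67(0−ω_c)  ⇒  98ω_c = 31  ⇒  ω_c = 31/98
  ⇒ ω_c¹/ω_s¹ = 31/98
Stage 2: N_ring = 20 + 2·28 = 76
Stage 2: 20(ω_s−ω_c) = −76(ω_r−ω_c),  ω_s=0, ω_r=1
Stage 2: 20(0−ω_c) = −76(1−ω_c)  ⇒  96ω_c = 76  ⇒  ω_c = 19/24
  ⇒ ω_c²/ω_r² = 19/24
Coupling ω_r² = ω_c¹ ⇒ overall = 31/98 × 19/24 = 589/2352

589/2352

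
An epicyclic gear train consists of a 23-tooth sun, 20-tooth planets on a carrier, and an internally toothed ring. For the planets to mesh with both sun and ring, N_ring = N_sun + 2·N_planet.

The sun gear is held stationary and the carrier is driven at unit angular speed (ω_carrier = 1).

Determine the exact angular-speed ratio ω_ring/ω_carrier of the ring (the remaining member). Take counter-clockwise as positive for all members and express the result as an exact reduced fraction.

86/63

N_ring = 23 + 2·20 = 63
23(ω_s−ω_c) = −63(ω_r−ω_c),  ω_s=0, ω_c=1
ω_r = 1 − (23/63)(0−1) = 86/63
ω_r/ω_c = 86/63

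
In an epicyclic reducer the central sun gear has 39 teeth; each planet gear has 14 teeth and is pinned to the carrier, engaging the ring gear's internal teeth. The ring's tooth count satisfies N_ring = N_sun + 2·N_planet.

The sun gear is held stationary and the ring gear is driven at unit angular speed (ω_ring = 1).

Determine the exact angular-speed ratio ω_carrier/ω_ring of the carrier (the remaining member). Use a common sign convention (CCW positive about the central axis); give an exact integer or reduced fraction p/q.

N_ring = 39 + 2·14 = 67
39(ω_s−ω_c) = −67(ω_r−ω_c),  ω_s=0, ω_r=1
39(0−ω_c) = −67(1−ω_c)  ⇒  106ω_c = 67  ⇒  ω_c = 67/106
ω_c/ω_r = 67/106

67/106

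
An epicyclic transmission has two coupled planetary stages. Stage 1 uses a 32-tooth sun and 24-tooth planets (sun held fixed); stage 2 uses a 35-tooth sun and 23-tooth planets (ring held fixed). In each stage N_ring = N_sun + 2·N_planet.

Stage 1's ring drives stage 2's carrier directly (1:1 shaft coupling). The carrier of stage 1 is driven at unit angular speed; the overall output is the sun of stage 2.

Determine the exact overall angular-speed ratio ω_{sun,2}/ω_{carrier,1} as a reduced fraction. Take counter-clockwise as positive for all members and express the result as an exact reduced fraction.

116/25

Stage 1: N_ring = 32 + 2·24 = 80
Stage 1: 32(ω_s−ω_c) = −80(ω_r−ω_c),  ω_s=0, ω_c=1
Stage 1: ω_r = 1 − (32/80)(0−1) = 7/5
  ⇒ ω_r¹/ω_c¹ = 7/5
Stage 2: N_ring = 35 + 2·23 = 81
Stage 2: 35(ω_s−ω_c) = −81(ω_r−ω_c),  ω_r=0, ω_c=1
Stage 2: ω_s = 1 − (81/35)(0−1) = 116/35
  ⇒ ω_s²/ω_c² = 116/35
Coupling ω_c² = ω_r¹ ⇒ overall = 7/5 × 116/35 = 116/25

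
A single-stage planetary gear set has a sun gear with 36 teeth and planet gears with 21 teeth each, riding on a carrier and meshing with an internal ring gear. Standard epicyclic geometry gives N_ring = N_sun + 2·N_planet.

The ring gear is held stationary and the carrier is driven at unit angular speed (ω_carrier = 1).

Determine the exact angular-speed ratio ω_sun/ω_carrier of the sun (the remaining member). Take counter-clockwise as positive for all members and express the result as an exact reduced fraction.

N_ring = 36 + 2·21 = 78
36(ω_s−ω_c) = −78(ω_r−ω_c),  ω_r=0, ω_c=1
ω_s = 1 − (78/36)(0−1) = 19/6
ω_s/ω_c = 19/6

19/6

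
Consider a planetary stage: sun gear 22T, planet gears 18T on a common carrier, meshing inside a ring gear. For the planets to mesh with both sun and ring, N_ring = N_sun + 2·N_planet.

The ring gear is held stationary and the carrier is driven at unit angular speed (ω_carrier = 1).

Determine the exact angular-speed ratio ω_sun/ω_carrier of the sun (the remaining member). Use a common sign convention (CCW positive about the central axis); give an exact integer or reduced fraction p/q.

40/11

N_ring = 22 + 2·18 = 58
22(ω_s−ω_c) = −58(ω_r−ω_c),  ω_r=0, ω_c=1
ω_s = 1 − (58/22)(0−1) = 40/11
ω_s/ω_c = 40/11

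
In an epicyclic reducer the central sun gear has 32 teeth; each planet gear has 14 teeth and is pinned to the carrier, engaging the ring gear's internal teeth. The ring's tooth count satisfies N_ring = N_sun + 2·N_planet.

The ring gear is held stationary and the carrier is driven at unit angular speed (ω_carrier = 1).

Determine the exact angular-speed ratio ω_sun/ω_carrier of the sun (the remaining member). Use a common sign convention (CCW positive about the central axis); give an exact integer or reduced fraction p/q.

23/8

N_ring = 32 + 2·14 = 60
32(ω_s−ω_c) = −60(ω_r−ω_c),  ω_r=0, ω_c=1
ω_s = 1 − (60/32)(0−1) = 23/8
ω_s/ω_c = 23/8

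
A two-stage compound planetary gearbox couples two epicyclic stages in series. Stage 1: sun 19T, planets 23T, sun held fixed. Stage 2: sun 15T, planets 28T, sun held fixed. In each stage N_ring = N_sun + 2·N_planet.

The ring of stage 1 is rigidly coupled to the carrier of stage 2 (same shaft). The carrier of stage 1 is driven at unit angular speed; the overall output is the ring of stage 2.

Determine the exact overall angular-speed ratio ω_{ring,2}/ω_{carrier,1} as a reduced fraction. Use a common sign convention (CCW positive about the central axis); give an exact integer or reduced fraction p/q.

7224/4615

Stage 1: N_ring = 19 + 2·23 = 65
Stage 1: 19(ω_s−ω_c) = −65(ω_r−ω_c),  ω_s=0, ω_c=1
Stage 1: ω_r = 1 − (19/65)(0−1) = 84/65
  ⇒ ω_r¹/ω_c¹ = 84/65
Stage 2: N_ring = 15 + 2·28 = 71
Stage 2: 15(ω_s−ω_c) = −71(ω_r−ω_c),  ω_s=0, ω_c=1
Stage 2: ω_r = 1 − (15/71)(0−1) = 86/71
  ⇒ ω_r²/ω_c² = 86/71
Coupling ω_c² = ω_r¹ ⇒ overall = 84/65 × 86/71 = 7224/4615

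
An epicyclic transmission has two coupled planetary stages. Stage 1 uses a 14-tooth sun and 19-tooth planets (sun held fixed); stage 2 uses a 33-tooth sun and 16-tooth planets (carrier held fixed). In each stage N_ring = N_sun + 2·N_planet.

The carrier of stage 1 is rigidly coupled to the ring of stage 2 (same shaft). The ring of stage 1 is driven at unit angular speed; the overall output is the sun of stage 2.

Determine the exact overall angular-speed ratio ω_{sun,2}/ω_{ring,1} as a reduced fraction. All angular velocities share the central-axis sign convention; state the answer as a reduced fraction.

-1690/1089

Stage 1: N_ring = 14 + 2·19 = 52
Stage 1: 14(ω_s−ω_c) = −52(ω_r−ω_c),  ω_s=0, ω_r=1
Stage 1: 14(0−ω_c) = −52(1−ω_c)  ⇒  66ω_c = 52  ⇒  ω_c = 26/33
  ⇒ ω_c¹/ω_r¹ = 26/33
Stage 2: N_ring = 33 + 2·16 = 65
Stage 2: 33(ω_s−ω_c) = −65(ω_r−ω_c),  ω_c=0, ω_r=1
Stage 2: ω_s = 0 − (65/33)(1−0) = -65/33
  ⇒ ω_s²/ω_r² = -65/33
Coupling ω_r² = ω_c¹ ⇒ overall = 26/33 × -65/33 = -1690/1089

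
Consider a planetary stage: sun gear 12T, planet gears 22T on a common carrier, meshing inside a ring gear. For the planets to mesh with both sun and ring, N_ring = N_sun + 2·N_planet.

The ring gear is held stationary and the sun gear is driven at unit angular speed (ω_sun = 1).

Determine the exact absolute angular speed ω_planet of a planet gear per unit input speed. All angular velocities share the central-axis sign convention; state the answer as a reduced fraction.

N_ring = 12 + 2·22 = 56
12(ω_s−ω_c) = −56(ω_r−ω_c),  ω_r=0, ω_s=1
12(1−ω_c) = −56(0−ω_c)  ⇒  68ω_c = 12  ⇒  ω_c = 3/17
sun–planet: 12·(1−3/17) = −22·(ω_p−ω_c)  ⇒  ω_p−ω_c = −(12/22)·(14/17) = -84/187
ω_p = 3/17 − 84/187 = -3/11

-3/11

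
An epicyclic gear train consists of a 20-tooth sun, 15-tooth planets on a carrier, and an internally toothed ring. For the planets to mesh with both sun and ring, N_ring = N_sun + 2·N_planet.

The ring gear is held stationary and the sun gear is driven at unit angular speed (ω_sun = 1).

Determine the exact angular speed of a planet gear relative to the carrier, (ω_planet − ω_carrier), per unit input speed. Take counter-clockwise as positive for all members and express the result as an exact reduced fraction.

-20/21

N_ring = 20 + 2·15 = 50
20(ω_s−ω_c) = −50(ω_r−ω_c),  ω_r=0, ω_s=1
20(1−ω_c) = −50(0−ω_c)  ⇒  70ω_c = 20  ⇒  ω_c = 2/7
sun–planet: 20·(1−2/7) = −15·(ω_p−ω_c)  ⇒  ω_p−ω_c = −(20/15)·(5/7) = -20/21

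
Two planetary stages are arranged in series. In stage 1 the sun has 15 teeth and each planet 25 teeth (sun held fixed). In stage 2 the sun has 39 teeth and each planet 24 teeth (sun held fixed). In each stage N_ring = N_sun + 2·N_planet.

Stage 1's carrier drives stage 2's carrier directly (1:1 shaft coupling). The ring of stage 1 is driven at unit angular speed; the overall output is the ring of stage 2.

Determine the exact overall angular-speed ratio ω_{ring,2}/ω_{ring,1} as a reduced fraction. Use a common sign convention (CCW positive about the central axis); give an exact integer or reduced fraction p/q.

273/232

Stage 1: N_ring = 15 + 2·25 = 65
Stage 1: 15(ω_s−ω_c) = −65(ω_r−ω_c),  ω_s=0, ω_r=1
Stage 1: 15(0−ω_c) = −65(1−ω_c)  ⇒  80ω_c = 65  ⇒  ω_c = 13/16
  ⇒ ω_c¹/ω_r¹ = 13/16
Stage 2: N_ring = 39 + 2·24 = 87
Stage 2: 39(ω_s−ω_c) = −87(ω_r−ω_c),  ω_s=0, ω_c=1
Stage 2: ω_r = 1 − (39/87)(0−1) = 42/29
  ⇒ ω_r²/ω_c² = 42/29
Coupling ω_c² = ω_c¹ ⇒ overall = 13/16 × 42/29 = 273/232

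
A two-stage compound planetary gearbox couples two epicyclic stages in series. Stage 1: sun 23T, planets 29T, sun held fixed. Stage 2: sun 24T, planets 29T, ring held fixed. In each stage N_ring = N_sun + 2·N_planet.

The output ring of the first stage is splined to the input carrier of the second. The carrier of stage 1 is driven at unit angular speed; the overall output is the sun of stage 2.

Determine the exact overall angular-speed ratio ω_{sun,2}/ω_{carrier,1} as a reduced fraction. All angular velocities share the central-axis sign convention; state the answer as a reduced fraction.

Stage 1: N_ring = 23 + 2·29 = 81
Stage 1: 23(ω_s−ω_c) = −81(ω_r−ω_c),  ω_s=0, ω_c=1
Stage 1: ω_r = 1 − (23/81)(0−1) = 104/81
  ⇒ ω_r¹/ω_c¹ = 104/81
Stage 2: N_ring = 24 + 2·29 = 82
Stage 2: 24(ω_s−ω_c) = −82(ω_r−ω_c),  ω_r=0, ω_c=1
Stage 2: ω_s = 1 − (82/24)(0−1) = 53/12
  ⇒ ω_s²/ω_c² = 53/12
Coupling ω_c² = ω_r¹ ⇒ overall = 104/81 × 53/12 = 1378/243

1378/243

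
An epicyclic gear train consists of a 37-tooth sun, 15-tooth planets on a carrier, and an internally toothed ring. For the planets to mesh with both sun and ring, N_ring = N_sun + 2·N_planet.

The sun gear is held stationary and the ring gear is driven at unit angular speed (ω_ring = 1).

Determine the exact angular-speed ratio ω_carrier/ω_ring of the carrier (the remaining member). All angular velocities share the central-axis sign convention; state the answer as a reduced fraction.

N_ring = 37 + 2·15 = 67
37(ω_s−ω_c) = −67(ω_r−ω_c),  ω_s=0, ω_r=1
37(0−ω_c) = −67(1−ω_c)  ⇒  104ω_c = 67  ⇒  ω_c = 67/104
ω_c/ω_r = 67/104

67/104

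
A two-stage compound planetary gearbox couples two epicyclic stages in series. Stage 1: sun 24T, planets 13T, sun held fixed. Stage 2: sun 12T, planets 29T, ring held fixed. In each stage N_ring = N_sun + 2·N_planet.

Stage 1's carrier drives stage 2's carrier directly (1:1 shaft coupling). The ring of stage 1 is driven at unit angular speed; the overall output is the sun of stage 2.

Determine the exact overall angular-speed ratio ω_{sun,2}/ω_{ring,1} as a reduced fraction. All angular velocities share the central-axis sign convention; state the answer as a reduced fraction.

1025/222

Stage 1: N_ring = 24 + 2·13 = 50
Stage 1: 24(ω_s−ω_c) = −50(ω_r−ω_c),  ω_s=0, ω_r=1
Stage 1: 24(0−ω_c) = −50(1−ω_c)  ⇒  74ω_c = 50  ⇒  ω_c = 25/37
  ⇒ ω_c¹/ω_r¹ = 25/37
Stage 2: N_ring = 12 + 2·29 = 70
Stage 2: 12(ω_s−ω_c) = −70(ω_r−ω_c),  ω_r=0, ω_c=1
Stage 2: ω_s = 1 − (70/12)(0−1) = 41/6
  ⇒ ω_s²/ω_c² = 41/6
Coupling ω_c² = ω_c¹ ⇒ overall = 25/37 × 41/6 = 1025/222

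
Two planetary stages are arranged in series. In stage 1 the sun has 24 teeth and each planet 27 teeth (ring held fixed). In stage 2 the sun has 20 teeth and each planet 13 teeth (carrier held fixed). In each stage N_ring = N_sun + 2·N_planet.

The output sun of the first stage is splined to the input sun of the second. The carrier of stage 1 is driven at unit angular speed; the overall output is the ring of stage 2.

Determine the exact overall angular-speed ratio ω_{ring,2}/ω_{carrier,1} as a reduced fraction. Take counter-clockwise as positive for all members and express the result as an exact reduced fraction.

Stage 1: N_ring = 24 + 2·27 = 78
Stage 1: 24(ω_s−ω_c) = −78(ω_r−ω_c),  ω_r=0, ω_c=1
Stage 1: ω_s = 1 − (78/24)(0−1) = 17/4
  ⇒ ω_s¹/ω_c¹ = 17/4
Stage 2: N_ring = 20 + 2·13 = 46
Stage 2: 20(ω_s−ω_c) = −46(ω_r−ω_c),  ω_c=0, ω_s=1
Stage 2: ω_r = 0 − (20/46)(1−0) = -10/23
  ⇒ ω_r²/ω_s² = -10/23
Coupling ω_s² = ω_s¹ ⇒ overall = 17/4 × -10/23 = -85/46

-85/46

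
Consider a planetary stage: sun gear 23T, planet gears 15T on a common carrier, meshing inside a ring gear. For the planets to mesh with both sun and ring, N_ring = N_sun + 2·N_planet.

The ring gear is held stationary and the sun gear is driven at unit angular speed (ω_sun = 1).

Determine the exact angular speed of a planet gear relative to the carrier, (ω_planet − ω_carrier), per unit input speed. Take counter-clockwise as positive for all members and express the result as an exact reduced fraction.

N_ring = 23 + 2·15 = 53
23(ω_s−ω_c) = −53(ω_r−ω_c),  ω_r=0, ω_s=1
23(1−ω_c) = −53(0−ω_c)  ⇒  76ω_c = 23  ⇒  ω_c = 23/76
sun–planet: 23·(1−23/76) = −15·(ω_p−ω_c)  ⇒  ω_p−ω_c = −(23/15)·(53/76) = -1219/1140

-1219/1140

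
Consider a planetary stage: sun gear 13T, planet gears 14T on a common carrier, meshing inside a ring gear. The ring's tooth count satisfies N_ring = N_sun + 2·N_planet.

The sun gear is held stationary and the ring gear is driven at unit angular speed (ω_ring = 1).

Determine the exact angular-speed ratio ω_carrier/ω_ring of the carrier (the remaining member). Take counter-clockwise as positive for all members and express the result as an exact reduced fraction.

41/54

N_ring = 13 + 2·14 = 41
13(ω_s−ω_c) = −41(ω_r−ω_c),  ω_s=0, ω_r=1
13(0−ω_c) = −41(1−ω_c)  ⇒  54ω_c = 41  ⇒  ω_c = 41/54
ω_c/ω_r = 41/54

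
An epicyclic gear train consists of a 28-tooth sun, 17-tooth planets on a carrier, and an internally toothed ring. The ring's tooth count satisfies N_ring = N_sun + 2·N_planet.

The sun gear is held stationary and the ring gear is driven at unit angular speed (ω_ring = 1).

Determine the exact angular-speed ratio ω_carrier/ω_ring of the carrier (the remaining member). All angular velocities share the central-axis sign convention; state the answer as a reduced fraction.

31/45

N_ring = 28 + 2·17 = 62
28(ω_s−ω_c) = −62(ω_r−ω_c),  ω_s=0, ω_r=1
28(0−ω_c) = −62(1−ω_c)  ⇒  90ω_c = 62  ⇒  ω_c = 31/45
ω_c/ω_r = 31/45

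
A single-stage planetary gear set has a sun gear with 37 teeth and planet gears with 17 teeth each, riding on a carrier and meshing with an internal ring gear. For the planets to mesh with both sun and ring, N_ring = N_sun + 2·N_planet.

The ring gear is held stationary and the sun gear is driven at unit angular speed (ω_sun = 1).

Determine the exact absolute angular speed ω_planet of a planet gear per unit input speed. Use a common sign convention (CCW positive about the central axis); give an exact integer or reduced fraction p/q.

-37/34

N_ring = 37 + 2·17 = 71
37(ω_s−ω_c) = −71(ω_r−ω_c),  ω_r=0, ω_s=1
37(1−ω_c) = −71(0−ω_c)  ⇒  108ω_c = 37  ⇒  ω_c = 37/108
sun–planet: 37·(1−37/108) = −17·(ω_p−ω_c)  ⇒  ω_p−ω_c = −(37/17)·(71/108) = -2627/1836
ω_p = 37/108 − 2627/1836 = -37/34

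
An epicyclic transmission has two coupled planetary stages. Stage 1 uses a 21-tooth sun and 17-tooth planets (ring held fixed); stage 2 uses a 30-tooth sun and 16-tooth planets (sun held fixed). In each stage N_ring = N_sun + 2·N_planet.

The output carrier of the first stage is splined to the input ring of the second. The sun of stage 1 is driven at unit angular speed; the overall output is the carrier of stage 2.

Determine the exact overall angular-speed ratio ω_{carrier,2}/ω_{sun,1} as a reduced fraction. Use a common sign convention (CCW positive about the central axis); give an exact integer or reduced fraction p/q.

Stage 1: N_ring = 21 + 2·17 = 55
Stage 1: 21(ω_s−ω_c) = −55(ω_r−ω_c),  ω_r=0, ω_s=1
Stage 1: 21(1−ω_c) = −55(0−ω_c)  ⇒  76ω_c = 21  ⇒  ω_c = 21/76
  ⇒ ω_c¹/ω_s¹ = 21/76
Stage 2: N_ring = 30 + 2·16 = 62
Stage 2: 30(ω_s−ω_c) = −62(ω_r−ω_c),  ω_s=0, ω_r=1
Stage 2: 30(0−ω_c) = −62(1−ω_c)  ⇒  92ω_c = 62  ⇒  ω_c = 31/46
  ⇒ ω_c²/ω_r² = 31/46
Coupling ω_r² = ω_c¹ ⇒ overall = 21/76 × 31/46 = 651/3496

651/3496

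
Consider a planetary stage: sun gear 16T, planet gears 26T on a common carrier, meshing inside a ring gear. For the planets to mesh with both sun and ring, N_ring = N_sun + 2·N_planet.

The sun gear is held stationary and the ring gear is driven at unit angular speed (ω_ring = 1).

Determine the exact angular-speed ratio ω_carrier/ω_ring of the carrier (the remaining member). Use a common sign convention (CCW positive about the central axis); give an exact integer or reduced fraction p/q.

N_ring = 16 + 2·26 = 68
16(ω_s−ω_c) = −68(ω_r−ω_c),  ω_s=0, ω_r=1
16(0−ω_c) = −68(1−ω_c)  ⇒  84ω_c = 68  ⇒  ω_c = 17/21
ω_c/ω_r = 17/21

17/21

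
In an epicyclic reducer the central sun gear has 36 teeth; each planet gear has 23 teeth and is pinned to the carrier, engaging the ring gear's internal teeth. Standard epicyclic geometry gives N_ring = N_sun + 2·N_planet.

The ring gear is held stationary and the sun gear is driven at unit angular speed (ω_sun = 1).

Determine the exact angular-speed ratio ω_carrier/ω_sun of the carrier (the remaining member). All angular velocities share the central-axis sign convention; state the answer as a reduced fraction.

18/59

N_ring = 36 + 2·23 = 82
36(ω_s−ω_c) = −82(ω_r−ω_c),  ω_r=0, ω_s=1
36(1−ω_c) = −82(0−ω_c)  ⇒  118ω_c = 36  ⇒  ω_c = 18/59
ω_c/ω_s = 18/59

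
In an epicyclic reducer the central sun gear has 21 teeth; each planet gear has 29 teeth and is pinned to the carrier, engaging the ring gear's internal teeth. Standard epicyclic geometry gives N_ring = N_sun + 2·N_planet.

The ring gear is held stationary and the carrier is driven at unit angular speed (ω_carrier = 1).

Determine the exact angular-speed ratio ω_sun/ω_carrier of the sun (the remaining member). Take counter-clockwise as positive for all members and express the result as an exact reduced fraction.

100/21

N_ring = 21 + 2·29 = 79
21(ω_s−ω_c) = −79(ω_r−ω_c),  ω_r=0, ω_c=1
ω_s = 1 − (79/21)(0−1) = 100/21
ω_s/ω_c = 100/21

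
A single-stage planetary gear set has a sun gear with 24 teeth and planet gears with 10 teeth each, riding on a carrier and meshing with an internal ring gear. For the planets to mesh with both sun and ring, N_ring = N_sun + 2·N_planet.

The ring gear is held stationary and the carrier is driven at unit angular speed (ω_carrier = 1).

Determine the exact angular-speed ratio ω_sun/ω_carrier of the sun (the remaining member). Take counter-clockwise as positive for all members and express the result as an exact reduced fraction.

N_ring = 24 + 2·10 = 44
24(ω_s−ω_c) = −44(ω_r−ω_c),  ω_r=0, ω_c=1
ω_s = 1 − (44/24)(0−1) = 17/6
ω_s/ω_c = 17/6

17/6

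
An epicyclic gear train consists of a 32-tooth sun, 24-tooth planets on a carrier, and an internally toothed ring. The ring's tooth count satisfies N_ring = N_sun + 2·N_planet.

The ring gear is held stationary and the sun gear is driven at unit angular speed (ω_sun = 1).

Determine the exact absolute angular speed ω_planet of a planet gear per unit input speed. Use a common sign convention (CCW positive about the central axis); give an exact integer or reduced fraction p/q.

-2/3

N_ring = 32 + 2·24 = 80
32(ω_s−ω_c) = −80(ω_r−ω_c),  ω_r=0, ω_s=1
32(1−ω_c) = −80(0−ω_c)  ⇒  112ω_c = 32  ⇒  ω_c = 2/7
sun–planet: 32·(1−2/7) = −24·(ω_p−ω_c)  ⇒  ω_p−ω_c = −(32/24)·(5/7) = -20/21
ω_p = 2/7 − 20/21 = -2/3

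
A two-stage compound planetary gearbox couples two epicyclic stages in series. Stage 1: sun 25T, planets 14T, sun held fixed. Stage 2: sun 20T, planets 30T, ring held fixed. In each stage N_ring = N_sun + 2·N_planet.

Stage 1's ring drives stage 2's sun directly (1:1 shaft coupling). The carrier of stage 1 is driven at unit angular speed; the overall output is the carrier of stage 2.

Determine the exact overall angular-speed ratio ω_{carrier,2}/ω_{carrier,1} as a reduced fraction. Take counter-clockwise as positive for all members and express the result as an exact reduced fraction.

Stage 1: N_ring = 25 + 2·14 = 53
Stage 1: 25(ω_s−ω_c) = −53(ω_r−ω_c),  ω_s=0, ω_c=1
Stage 1: ω_r = 1 − (25/53)(0−1) = 78/53
  ⇒ ω_r¹/ω_c¹ = 78/53
Stage 2: N_ring = 20 + 2·30 = 80
Stage 2: 20(ω_s−ω_c) = −80(ω_r−ω_c),  ω_r=0, ω_s=1
Stage 2: 20(1−ω_c) = −80(0−ω_c)  ⇒  100ω_c = 20  ⇒  ω_c = 1/5
  ⇒ ω_c²/ω_s² = 1/5
Coupling ω_s² = ω_r¹ ⇒ overall = 78/53 × 1/5 = 78/265

78/265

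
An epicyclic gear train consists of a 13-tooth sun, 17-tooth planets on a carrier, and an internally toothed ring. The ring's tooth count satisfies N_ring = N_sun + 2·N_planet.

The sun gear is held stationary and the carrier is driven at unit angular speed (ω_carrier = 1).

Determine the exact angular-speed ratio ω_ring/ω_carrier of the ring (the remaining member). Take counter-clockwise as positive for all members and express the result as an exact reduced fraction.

60/47

N_ring = 13 + 2·17 = 47
13(ω_s−ω_c) = −47(ω_r−ω_c),  ω_s=0, ω_c=1
ω_r = 1 − (13/47)(0−1) = 60/47
ω_r/ω_c = 60/47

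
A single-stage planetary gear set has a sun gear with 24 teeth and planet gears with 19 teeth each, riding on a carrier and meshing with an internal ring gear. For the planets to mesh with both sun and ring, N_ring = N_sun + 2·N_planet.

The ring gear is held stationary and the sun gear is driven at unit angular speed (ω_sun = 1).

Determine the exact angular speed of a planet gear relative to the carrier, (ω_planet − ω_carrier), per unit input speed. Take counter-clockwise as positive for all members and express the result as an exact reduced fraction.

N_ring = 24 + 2·19 = 62
24(ω_s−ω_c) = −62(ω_r−ω_c),  ω_r=0, ω_s=1
24(1−ω_c) = −62(0−ω_c)  ⇒  86ω_c = 24  ⇒  ω_c = 12/43
sun–planet: 24·(1−12/43) = −19·(ω_p−ω_c)  ⇒  ω_p−ω_c = −(24/19)·(31/43) = -744/817

-744/817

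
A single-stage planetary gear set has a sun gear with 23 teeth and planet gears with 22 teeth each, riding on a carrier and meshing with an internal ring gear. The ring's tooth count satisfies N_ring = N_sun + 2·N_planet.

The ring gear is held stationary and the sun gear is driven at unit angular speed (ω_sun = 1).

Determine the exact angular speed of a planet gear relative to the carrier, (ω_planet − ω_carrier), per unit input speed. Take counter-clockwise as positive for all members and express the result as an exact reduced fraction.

N_ring = 23 + 2·22 = 67
23(ω_s−ω_c) = −67(ω_r−ω_c),  ω_r=0, ω_s=1
23(1−ω_c) = −67(0−ω_c)  ⇒  90ω_c = 23  ⇒  ω_c = 23/90
sun–planet: 23·(1−23/90) = −22·(ω_p−ω_c)  ⇒  ω_p−ω_c = −(23/22)·(67/90) = -1541/1980

-1541/1980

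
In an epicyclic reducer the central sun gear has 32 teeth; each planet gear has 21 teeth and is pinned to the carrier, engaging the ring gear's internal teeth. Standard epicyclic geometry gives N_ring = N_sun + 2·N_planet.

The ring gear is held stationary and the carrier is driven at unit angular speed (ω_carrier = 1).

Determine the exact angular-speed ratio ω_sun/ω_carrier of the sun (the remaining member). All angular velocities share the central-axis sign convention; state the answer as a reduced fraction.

53/16

N_ring = 32 + 2·21 = 74
32(ω_s−ω_c) = −74(ω_r−ω_c),  ω_r=0, ω_c=1
ω_s = 1 − (74/32)(0−1) = 53/16
ω_s/ω_c = 53/16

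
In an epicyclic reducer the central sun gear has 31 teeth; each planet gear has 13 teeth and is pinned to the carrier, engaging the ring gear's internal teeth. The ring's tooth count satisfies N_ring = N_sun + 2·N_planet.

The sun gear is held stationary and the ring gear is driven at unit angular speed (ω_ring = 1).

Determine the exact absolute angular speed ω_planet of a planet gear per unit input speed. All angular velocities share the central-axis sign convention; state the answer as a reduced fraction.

N_ring = 31 + 2·13 = 57
31(ω_s−ω_c) = −57(ω_r−ω_c),  ω_s=0, ω_r=1
31(0−ω_c) = −57(1−ω_c)  ⇒  88ω_c = 57  ⇒  ω_c = 57/88
sun–planet: 31·(0−57/88) = −13·(ω_p−ω_c)  ⇒  ω_p−ω_c = −(31/13)·(-57/88) = 1767/1144
ω_p = 57/88 + 1767/1144 = 57/26

57/26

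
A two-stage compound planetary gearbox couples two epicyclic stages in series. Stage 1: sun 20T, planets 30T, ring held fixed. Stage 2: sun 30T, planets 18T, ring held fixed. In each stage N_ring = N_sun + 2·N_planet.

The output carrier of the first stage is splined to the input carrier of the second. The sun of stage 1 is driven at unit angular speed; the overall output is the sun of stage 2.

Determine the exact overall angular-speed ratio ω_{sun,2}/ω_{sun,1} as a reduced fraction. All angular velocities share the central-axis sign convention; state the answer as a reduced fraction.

16/25

Stage 1: N_ring = 20 + 2·30 = 80
Stage 1: 20(ω_s−ω_c) = −80(ω_r−ω_c),  ω_r=0, ω_s=1
Stage 1: 20(1−ω_c) = −80(0−ω_c)  ⇒  100ω_c = 20  ⇒  ω_c = 1/5
  ⇒ ω_c¹/ω_s¹ = 1/5
Stage 2: N_ring = 30 + 2·18 = 66
Stage 2: 30(ω_s−ω_c) = −66(ω_r−ω_c),  ω_r=0, ω_c=1
Stage 2: ω_s = 1 − (66/30)(0−1) = 16/5
  ⇒ ω_s²/ω_c² = 16/5
Coupling ω_c² = ω_c¹ ⇒ overall = 1/5 × 16/5 = 16/25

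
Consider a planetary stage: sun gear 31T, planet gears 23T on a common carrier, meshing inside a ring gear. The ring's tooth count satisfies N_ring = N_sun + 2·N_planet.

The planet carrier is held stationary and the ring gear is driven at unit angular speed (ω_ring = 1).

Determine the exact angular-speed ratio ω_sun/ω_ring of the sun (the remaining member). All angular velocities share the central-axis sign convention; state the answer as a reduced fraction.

N_ring = 31 + 2·23 = 77
31(ω_s−ω_c) = −77(ω_r−ω_c),  ω_c=0, ω_r=1
ω_s = 0 − (77/31)(1−0) = -77/31
ω_s/ω_r = -77/31

-77/31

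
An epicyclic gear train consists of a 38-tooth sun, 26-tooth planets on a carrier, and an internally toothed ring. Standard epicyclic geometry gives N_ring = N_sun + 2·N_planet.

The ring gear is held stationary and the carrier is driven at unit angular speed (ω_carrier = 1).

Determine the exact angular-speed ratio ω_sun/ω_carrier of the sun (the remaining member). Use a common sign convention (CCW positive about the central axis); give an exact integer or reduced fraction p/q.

64/19

N_ring = 38 + 2·26 = 90
38(ω_s−ω_c) = −90(ω_r−ω_c),  ω_r=0, ω_c=1
ω_s = 1 − (90/38)(0−1) = 64/19
ω_s/ω_c = 64/19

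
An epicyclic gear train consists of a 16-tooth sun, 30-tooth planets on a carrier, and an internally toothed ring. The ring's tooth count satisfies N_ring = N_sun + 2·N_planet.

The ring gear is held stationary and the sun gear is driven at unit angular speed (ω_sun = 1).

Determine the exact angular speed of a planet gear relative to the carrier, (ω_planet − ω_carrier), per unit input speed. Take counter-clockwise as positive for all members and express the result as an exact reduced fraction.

N_ring = 16 + 2·30 = 76
16(ω_s−ω_c) = −76(ω_r−ω_c),  ω_r=0, ω_s=1
16(1−ω_c) = −76(0−ω_c)  ⇒  92ω_c = 16  ⇒  ω_c = 4/23
sun–planet: 16·(1−4/23) = −30·(ω_p−ω_c)  ⇒  ω_p−ω_c = −(16/30)·(19/23) = -152/345

-152/345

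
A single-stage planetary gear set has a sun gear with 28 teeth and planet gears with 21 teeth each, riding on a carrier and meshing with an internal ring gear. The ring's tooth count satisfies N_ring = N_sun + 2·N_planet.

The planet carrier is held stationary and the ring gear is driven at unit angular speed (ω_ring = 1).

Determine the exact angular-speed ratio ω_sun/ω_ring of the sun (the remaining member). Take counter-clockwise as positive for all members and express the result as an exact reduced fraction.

-5/2

N_ring = 28 + 2·21 = 70
28(ω_s−ω_c) = −70(ω_r−ω_c),  ω_c=0, ω_r=1
ω_s = 0 − (70/28)(1−0) = -5/2
ω_s/ω_r = -5/2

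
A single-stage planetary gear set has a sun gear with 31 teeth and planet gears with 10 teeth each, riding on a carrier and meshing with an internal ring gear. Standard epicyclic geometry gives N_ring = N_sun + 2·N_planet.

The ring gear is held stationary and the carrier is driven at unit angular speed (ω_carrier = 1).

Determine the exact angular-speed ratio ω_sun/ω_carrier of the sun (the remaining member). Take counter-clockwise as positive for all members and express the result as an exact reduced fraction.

82/31

N_ring = 31 + 2·10 = 51
31(ω_s−ω_c) = −51(ω_r−ω_c),  ω_r=0, ω_c=1
ω_s = 1 − (51/31)(0−1) = 82/31
ω_s/ω_c = 82/31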